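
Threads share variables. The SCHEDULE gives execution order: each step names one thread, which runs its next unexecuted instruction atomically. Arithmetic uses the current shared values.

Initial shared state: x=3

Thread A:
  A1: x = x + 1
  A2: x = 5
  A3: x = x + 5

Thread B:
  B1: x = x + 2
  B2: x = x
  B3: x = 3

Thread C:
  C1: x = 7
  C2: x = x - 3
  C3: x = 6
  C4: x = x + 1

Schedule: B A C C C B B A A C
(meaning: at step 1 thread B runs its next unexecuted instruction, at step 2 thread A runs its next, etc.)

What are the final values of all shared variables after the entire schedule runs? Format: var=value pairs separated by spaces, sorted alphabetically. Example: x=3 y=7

Answer: x=11

Derivation:
Step 1: thread B executes B1 (x = x + 2). Shared: x=5. PCs: A@0 B@1 C@0
Step 2: thread A executes A1 (x = x + 1). Shared: x=6. PCs: A@1 B@1 C@0
Step 3: thread C executes C1 (x = 7). Shared: x=7. PCs: A@1 B@1 C@1
Step 4: thread C executes C2 (x = x - 3). Shared: x=4. PCs: A@1 B@1 C@2
Step 5: thread C executes C3 (x = 6). Shared: x=6. PCs: A@1 B@1 C@3
Step 6: thread B executes B2 (x = x). Shared: x=6. PCs: A@1 B@2 C@3
Step 7: thread B executes B3 (x = 3). Shared: x=3. PCs: A@1 B@3 C@3
Step 8: thread A executes A2 (x = 5). Shared: x=5. PCs: A@2 B@3 C@3
Step 9: thread A executes A3 (x = x + 5). Shared: x=10. PCs: A@3 B@3 C@3
Step 10: thread C executes C4 (x = x + 1). Shared: x=11. PCs: A@3 B@3 C@4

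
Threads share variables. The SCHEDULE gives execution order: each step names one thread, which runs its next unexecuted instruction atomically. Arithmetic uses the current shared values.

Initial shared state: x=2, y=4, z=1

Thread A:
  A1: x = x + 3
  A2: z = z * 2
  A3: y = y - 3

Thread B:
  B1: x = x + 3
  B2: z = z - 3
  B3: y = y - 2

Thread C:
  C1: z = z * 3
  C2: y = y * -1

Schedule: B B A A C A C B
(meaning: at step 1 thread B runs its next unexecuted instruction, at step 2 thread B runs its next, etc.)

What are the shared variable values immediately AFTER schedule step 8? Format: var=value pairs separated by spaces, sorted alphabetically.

Step 1: thread B executes B1 (x = x + 3). Shared: x=5 y=4 z=1. PCs: A@0 B@1 C@0
Step 2: thread B executes B2 (z = z - 3). Shared: x=5 y=4 z=-2. PCs: A@0 B@2 C@0
Step 3: thread A executes A1 (x = x + 3). Shared: x=8 y=4 z=-2. PCs: A@1 B@2 C@0
Step 4: thread A executes A2 (z = z * 2). Shared: x=8 y=4 z=-4. PCs: A@2 B@2 C@0
Step 5: thread C executes C1 (z = z * 3). Shared: x=8 y=4 z=-12. PCs: A@2 B@2 C@1
Step 6: thread A executes A3 (y = y - 3). Shared: x=8 y=1 z=-12. PCs: A@3 B@2 C@1
Step 7: thread C executes C2 (y = y * -1). Shared: x=8 y=-1 z=-12. PCs: A@3 B@2 C@2
Step 8: thread B executes B3 (y = y - 2). Shared: x=8 y=-3 z=-12. PCs: A@3 B@3 C@2

Answer: x=8 y=-3 z=-12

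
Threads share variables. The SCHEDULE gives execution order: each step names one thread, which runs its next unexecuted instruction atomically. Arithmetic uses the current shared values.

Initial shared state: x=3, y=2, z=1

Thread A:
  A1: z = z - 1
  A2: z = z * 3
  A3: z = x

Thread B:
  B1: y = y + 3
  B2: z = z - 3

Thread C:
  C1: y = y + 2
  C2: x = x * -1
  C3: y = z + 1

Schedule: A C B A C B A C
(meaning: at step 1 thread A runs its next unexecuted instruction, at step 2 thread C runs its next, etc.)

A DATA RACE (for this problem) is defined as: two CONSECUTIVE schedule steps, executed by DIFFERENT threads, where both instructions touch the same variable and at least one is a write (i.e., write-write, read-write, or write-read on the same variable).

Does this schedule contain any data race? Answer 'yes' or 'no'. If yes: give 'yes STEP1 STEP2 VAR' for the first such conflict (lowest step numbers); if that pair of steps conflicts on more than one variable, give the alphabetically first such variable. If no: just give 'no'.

Steps 1,2: A(r=z,w=z) vs C(r=y,w=y). No conflict.
Steps 2,3: C(y = y + 2) vs B(y = y + 3). RACE on y (W-W).
Steps 3,4: B(r=y,w=y) vs A(r=z,w=z). No conflict.
Steps 4,5: A(r=z,w=z) vs C(r=x,w=x). No conflict.
Steps 5,6: C(r=x,w=x) vs B(r=z,w=z). No conflict.
Steps 6,7: B(z = z - 3) vs A(z = x). RACE on z (W-W).
Steps 7,8: A(z = x) vs C(y = z + 1). RACE on z (W-R).
First conflict at steps 2,3.

Answer: yes 2 3 y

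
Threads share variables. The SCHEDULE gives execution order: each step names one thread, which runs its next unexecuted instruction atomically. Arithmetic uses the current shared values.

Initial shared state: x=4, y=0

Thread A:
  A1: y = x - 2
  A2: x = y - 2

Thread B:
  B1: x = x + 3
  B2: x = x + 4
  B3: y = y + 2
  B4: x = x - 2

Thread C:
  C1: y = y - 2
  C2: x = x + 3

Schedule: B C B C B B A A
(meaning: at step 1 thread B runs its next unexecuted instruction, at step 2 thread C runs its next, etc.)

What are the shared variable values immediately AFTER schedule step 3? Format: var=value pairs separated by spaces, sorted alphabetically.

Step 1: thread B executes B1 (x = x + 3). Shared: x=7 y=0. PCs: A@0 B@1 C@0
Step 2: thread C executes C1 (y = y - 2). Shared: x=7 y=-2. PCs: A@0 B@1 C@1
Step 3: thread B executes B2 (x = x + 4). Shared: x=11 y=-2. PCs: A@0 B@2 C@1

Answer: x=11 y=-2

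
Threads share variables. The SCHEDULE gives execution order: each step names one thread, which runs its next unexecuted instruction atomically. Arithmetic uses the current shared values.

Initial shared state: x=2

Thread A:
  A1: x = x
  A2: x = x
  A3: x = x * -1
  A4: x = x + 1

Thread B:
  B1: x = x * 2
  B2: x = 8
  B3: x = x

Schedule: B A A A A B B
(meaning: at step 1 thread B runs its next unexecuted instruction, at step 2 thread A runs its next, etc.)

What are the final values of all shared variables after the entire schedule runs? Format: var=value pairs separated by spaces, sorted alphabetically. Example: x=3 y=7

Answer: x=8

Derivation:
Step 1: thread B executes B1 (x = x * 2). Shared: x=4. PCs: A@0 B@1
Step 2: thread A executes A1 (x = x). Shared: x=4. PCs: A@1 B@1
Step 3: thread A executes A2 (x = x). Shared: x=4. PCs: A@2 B@1
Step 4: thread A executes A3 (x = x * -1). Shared: x=-4. PCs: A@3 B@1
Step 5: thread A executes A4 (x = x + 1). Shared: x=-3. PCs: A@4 B@1
Step 6: thread B executes B2 (x = 8). Shared: x=8. PCs: A@4 B@2
Step 7: thread B executes B3 (x = x). Shared: x=8. PCs: A@4 B@3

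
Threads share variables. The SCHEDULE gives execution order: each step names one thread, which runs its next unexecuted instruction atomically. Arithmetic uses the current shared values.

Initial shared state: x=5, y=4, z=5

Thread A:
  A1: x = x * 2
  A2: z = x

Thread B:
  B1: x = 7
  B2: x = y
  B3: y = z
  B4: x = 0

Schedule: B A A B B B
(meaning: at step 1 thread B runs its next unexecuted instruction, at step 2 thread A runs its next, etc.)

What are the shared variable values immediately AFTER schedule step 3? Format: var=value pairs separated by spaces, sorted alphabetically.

Answer: x=14 y=4 z=14

Derivation:
Step 1: thread B executes B1 (x = 7). Shared: x=7 y=4 z=5. PCs: A@0 B@1
Step 2: thread A executes A1 (x = x * 2). Shared: x=14 y=4 z=5. PCs: A@1 B@1
Step 3: thread A executes A2 (z = x). Shared: x=14 y=4 z=14. PCs: A@2 B@1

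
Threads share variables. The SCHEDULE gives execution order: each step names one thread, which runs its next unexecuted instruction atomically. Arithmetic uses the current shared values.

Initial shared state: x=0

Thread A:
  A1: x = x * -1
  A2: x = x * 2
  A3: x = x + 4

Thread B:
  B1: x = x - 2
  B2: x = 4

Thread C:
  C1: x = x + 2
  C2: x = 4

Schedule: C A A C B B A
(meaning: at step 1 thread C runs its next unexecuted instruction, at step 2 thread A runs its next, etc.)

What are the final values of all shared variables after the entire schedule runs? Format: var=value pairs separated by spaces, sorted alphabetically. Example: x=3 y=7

Step 1: thread C executes C1 (x = x + 2). Shared: x=2. PCs: A@0 B@0 C@1
Step 2: thread A executes A1 (x = x * -1). Shared: x=-2. PCs: A@1 B@0 C@1
Step 3: thread A executes A2 (x = x * 2). Shared: x=-4. PCs: A@2 B@0 C@1
Step 4: thread C executes C2 (x = 4). Shared: x=4. PCs: A@2 B@0 C@2
Step 5: thread B executes B1 (x = x - 2). Shared: x=2. PCs: A@2 B@1 C@2
Step 6: thread B executes B2 (x = 4). Shared: x=4. PCs: A@2 B@2 C@2
Step 7: thread A executes A3 (x = x + 4). Shared: x=8. PCs: A@3 B@2 C@2

Answer: x=8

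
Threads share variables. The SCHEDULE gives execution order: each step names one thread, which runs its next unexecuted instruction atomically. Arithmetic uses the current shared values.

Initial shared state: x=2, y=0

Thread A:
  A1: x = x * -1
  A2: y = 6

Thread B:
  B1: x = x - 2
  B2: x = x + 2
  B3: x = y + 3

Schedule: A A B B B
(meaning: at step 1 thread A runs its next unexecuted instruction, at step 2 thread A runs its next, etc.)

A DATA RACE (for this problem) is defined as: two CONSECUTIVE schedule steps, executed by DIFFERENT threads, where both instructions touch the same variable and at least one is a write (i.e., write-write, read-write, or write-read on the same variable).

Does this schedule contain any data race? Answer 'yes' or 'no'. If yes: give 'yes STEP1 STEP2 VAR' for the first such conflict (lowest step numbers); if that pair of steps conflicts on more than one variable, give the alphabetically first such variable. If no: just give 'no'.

Answer: no

Derivation:
Steps 1,2: same thread (A). No race.
Steps 2,3: A(r=-,w=y) vs B(r=x,w=x). No conflict.
Steps 3,4: same thread (B). No race.
Steps 4,5: same thread (B). No race.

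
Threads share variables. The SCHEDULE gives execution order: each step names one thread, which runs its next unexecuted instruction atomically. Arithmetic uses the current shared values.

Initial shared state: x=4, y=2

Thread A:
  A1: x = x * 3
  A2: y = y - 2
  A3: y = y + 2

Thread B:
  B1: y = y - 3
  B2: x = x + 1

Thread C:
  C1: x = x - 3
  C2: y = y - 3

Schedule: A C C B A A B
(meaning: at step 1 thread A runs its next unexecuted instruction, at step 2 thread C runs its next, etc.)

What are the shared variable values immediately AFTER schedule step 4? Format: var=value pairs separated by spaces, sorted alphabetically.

Answer: x=9 y=-4

Derivation:
Step 1: thread A executes A1 (x = x * 3). Shared: x=12 y=2. PCs: A@1 B@0 C@0
Step 2: thread C executes C1 (x = x - 3). Shared: x=9 y=2. PCs: A@1 B@0 C@1
Step 3: thread C executes C2 (y = y - 3). Shared: x=9 y=-1. PCs: A@1 B@0 C@2
Step 4: thread B executes B1 (y = y - 3). Shared: x=9 y=-4. PCs: A@1 B@1 C@2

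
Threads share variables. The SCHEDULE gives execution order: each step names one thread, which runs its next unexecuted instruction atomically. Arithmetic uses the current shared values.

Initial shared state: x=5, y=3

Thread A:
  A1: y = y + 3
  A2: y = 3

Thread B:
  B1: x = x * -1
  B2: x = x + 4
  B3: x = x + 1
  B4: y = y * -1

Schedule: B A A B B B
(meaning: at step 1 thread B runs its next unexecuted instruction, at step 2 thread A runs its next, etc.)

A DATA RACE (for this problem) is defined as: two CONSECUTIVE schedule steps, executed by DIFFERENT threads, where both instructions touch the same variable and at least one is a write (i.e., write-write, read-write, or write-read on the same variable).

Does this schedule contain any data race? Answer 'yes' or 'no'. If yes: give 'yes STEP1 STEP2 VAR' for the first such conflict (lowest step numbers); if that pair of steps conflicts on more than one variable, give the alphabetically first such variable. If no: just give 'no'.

Answer: no

Derivation:
Steps 1,2: B(r=x,w=x) vs A(r=y,w=y). No conflict.
Steps 2,3: same thread (A). No race.
Steps 3,4: A(r=-,w=y) vs B(r=x,w=x). No conflict.
Steps 4,5: same thread (B). No race.
Steps 5,6: same thread (B). No race.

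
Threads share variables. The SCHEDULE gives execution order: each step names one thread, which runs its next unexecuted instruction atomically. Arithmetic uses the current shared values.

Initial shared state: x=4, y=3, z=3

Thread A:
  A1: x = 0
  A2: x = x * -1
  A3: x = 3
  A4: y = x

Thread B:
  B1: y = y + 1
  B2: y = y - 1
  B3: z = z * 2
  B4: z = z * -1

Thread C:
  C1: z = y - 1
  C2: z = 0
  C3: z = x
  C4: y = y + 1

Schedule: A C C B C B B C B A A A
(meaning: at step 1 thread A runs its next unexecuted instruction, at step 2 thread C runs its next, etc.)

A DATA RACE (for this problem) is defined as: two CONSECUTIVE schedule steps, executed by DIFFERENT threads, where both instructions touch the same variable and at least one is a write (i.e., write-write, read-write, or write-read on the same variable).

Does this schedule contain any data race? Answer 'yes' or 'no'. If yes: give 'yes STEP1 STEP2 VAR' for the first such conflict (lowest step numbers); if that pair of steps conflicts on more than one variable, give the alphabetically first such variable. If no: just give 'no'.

Answer: no

Derivation:
Steps 1,2: A(r=-,w=x) vs C(r=y,w=z). No conflict.
Steps 2,3: same thread (C). No race.
Steps 3,4: C(r=-,w=z) vs B(r=y,w=y). No conflict.
Steps 4,5: B(r=y,w=y) vs C(r=x,w=z). No conflict.
Steps 5,6: C(r=x,w=z) vs B(r=y,w=y). No conflict.
Steps 6,7: same thread (B). No race.
Steps 7,8: B(r=z,w=z) vs C(r=y,w=y). No conflict.
Steps 8,9: C(r=y,w=y) vs B(r=z,w=z). No conflict.
Steps 9,10: B(r=z,w=z) vs A(r=x,w=x). No conflict.
Steps 10,11: same thread (A). No race.
Steps 11,12: same thread (A). No race.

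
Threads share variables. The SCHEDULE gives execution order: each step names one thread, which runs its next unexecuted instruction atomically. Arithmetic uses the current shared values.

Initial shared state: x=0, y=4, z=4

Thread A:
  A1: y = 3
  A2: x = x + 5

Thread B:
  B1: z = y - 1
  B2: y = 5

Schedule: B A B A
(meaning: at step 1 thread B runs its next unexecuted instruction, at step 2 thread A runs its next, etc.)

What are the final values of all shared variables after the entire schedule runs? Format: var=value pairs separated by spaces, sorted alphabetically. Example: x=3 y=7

Step 1: thread B executes B1 (z = y - 1). Shared: x=0 y=4 z=3. PCs: A@0 B@1
Step 2: thread A executes A1 (y = 3). Shared: x=0 y=3 z=3. PCs: A@1 B@1
Step 3: thread B executes B2 (y = 5). Shared: x=0 y=5 z=3. PCs: A@1 B@2
Step 4: thread A executes A2 (x = x + 5). Shared: x=5 y=5 z=3. PCs: A@2 B@2

Answer: x=5 y=5 z=3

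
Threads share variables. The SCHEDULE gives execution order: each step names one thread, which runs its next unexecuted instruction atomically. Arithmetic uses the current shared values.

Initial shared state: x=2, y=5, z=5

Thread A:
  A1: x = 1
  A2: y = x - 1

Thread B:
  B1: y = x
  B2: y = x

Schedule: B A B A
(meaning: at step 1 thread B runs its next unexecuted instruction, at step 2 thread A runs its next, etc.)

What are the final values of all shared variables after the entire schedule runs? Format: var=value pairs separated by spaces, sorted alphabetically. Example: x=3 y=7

Answer: x=1 y=0 z=5

Derivation:
Step 1: thread B executes B1 (y = x). Shared: x=2 y=2 z=5. PCs: A@0 B@1
Step 2: thread A executes A1 (x = 1). Shared: x=1 y=2 z=5. PCs: A@1 B@1
Step 3: thread B executes B2 (y = x). Shared: x=1 y=1 z=5. PCs: A@1 B@2
Step 4: thread A executes A2 (y = x - 1). Shared: x=1 y=0 z=5. PCs: A@2 B@2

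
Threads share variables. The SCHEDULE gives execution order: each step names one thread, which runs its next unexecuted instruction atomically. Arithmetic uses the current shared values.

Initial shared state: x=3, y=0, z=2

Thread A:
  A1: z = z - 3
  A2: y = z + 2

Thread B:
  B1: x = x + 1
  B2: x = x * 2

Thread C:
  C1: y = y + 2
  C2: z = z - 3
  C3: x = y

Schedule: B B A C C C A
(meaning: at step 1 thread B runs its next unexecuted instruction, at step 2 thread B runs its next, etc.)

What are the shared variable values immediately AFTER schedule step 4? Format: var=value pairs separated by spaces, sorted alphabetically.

Step 1: thread B executes B1 (x = x + 1). Shared: x=4 y=0 z=2. PCs: A@0 B@1 C@0
Step 2: thread B executes B2 (x = x * 2). Shared: x=8 y=0 z=2. PCs: A@0 B@2 C@0
Step 3: thread A executes A1 (z = z - 3). Shared: x=8 y=0 z=-1. PCs: A@1 B@2 C@0
Step 4: thread C executes C1 (y = y + 2). Shared: x=8 y=2 z=-1. PCs: A@1 B@2 C@1

Answer: x=8 y=2 z=-1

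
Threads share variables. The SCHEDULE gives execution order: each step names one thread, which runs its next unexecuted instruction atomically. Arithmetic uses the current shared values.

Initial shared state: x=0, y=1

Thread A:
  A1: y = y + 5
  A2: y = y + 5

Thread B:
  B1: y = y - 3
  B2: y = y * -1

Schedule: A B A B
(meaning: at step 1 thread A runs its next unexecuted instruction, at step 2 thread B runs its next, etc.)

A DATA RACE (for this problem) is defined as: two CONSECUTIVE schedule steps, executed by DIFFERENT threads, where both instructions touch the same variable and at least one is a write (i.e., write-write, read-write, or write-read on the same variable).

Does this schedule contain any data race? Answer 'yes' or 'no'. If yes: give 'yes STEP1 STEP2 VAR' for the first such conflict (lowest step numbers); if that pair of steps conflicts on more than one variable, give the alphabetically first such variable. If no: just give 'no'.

Steps 1,2: A(y = y + 5) vs B(y = y - 3). RACE on y (W-W).
Steps 2,3: B(y = y - 3) vs A(y = y + 5). RACE on y (W-W).
Steps 3,4: A(y = y + 5) vs B(y = y * -1). RACE on y (W-W).
First conflict at steps 1,2.

Answer: yes 1 2 y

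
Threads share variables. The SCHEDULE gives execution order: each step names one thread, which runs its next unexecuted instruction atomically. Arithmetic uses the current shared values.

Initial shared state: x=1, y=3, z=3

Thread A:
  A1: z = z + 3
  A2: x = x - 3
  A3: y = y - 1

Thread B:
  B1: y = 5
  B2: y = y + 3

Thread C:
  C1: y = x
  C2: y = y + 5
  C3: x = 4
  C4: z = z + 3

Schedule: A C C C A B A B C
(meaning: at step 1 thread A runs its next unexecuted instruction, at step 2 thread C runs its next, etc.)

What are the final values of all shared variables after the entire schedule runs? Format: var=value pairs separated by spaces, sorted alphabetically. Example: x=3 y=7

Answer: x=1 y=7 z=9

Derivation:
Step 1: thread A executes A1 (z = z + 3). Shared: x=1 y=3 z=6. PCs: A@1 B@0 C@0
Step 2: thread C executes C1 (y = x). Shared: x=1 y=1 z=6. PCs: A@1 B@0 C@1
Step 3: thread C executes C2 (y = y + 5). Shared: x=1 y=6 z=6. PCs: A@1 B@0 C@2
Step 4: thread C executes C3 (x = 4). Shared: x=4 y=6 z=6. PCs: A@1 B@0 C@3
Step 5: thread A executes A2 (x = x - 3). Shared: x=1 y=6 z=6. PCs: A@2 B@0 C@3
Step 6: thread B executes B1 (y = 5). Shared: x=1 y=5 z=6. PCs: A@2 B@1 C@3
Step 7: thread A executes A3 (y = y - 1). Shared: x=1 y=4 z=6. PCs: A@3 B@1 C@3
Step 8: thread B executes B2 (y = y + 3). Shared: x=1 y=7 z=6. PCs: A@3 B@2 C@3
Step 9: thread C executes C4 (z = z + 3). Shared: x=1 y=7 z=9. PCs: A@3 B@2 C@4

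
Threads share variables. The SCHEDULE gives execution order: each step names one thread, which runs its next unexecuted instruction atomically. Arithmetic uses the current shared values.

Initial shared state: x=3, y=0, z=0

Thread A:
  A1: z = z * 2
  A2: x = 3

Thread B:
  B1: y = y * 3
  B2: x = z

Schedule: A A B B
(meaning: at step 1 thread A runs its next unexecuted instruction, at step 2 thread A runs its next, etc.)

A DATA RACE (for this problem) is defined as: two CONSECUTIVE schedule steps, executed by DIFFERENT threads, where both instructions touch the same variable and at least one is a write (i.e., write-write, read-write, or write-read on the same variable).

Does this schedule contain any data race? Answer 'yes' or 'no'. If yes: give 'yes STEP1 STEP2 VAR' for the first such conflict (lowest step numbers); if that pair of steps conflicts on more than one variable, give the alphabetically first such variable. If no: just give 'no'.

Steps 1,2: same thread (A). No race.
Steps 2,3: A(r=-,w=x) vs B(r=y,w=y). No conflict.
Steps 3,4: same thread (B). No race.

Answer: no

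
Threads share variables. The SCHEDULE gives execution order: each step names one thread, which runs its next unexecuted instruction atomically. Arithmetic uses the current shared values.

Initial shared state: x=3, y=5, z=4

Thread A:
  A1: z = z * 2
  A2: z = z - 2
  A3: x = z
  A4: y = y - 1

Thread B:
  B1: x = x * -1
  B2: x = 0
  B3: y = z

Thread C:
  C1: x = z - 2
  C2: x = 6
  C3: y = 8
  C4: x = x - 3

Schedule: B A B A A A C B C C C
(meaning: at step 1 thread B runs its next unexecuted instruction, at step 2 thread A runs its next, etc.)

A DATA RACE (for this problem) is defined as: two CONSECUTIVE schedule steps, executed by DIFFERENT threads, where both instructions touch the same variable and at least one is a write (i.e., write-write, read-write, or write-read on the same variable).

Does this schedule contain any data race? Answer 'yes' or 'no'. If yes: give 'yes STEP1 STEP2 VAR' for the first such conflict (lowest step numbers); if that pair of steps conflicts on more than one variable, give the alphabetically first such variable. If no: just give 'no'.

Steps 1,2: B(r=x,w=x) vs A(r=z,w=z). No conflict.
Steps 2,3: A(r=z,w=z) vs B(r=-,w=x). No conflict.
Steps 3,4: B(r=-,w=x) vs A(r=z,w=z). No conflict.
Steps 4,5: same thread (A). No race.
Steps 5,6: same thread (A). No race.
Steps 6,7: A(r=y,w=y) vs C(r=z,w=x). No conflict.
Steps 7,8: C(r=z,w=x) vs B(r=z,w=y). No conflict.
Steps 8,9: B(r=z,w=y) vs C(r=-,w=x). No conflict.
Steps 9,10: same thread (C). No race.
Steps 10,11: same thread (C). No race.

Answer: no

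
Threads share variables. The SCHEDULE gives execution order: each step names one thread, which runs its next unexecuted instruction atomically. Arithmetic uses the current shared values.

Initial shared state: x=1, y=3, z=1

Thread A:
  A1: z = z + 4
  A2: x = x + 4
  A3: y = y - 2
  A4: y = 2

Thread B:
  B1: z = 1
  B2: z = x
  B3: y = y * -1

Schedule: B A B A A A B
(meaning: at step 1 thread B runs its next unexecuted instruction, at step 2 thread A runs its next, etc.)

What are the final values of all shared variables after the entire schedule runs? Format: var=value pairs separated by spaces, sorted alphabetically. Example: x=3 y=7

Answer: x=5 y=-2 z=1

Derivation:
Step 1: thread B executes B1 (z = 1). Shared: x=1 y=3 z=1. PCs: A@0 B@1
Step 2: thread A executes A1 (z = z + 4). Shared: x=1 y=3 z=5. PCs: A@1 B@1
Step 3: thread B executes B2 (z = x). Shared: x=1 y=3 z=1. PCs: A@1 B@2
Step 4: thread A executes A2 (x = x + 4). Shared: x=5 y=3 z=1. PCs: A@2 B@2
Step 5: thread A executes A3 (y = y - 2). Shared: x=5 y=1 z=1. PCs: A@3 B@2
Step 6: thread A executes A4 (y = 2). Shared: x=5 y=2 z=1. PCs: A@4 B@2
Step 7: thread B executes B3 (y = y * -1). Shared: x=5 y=-2 z=1. PCs: A@4 B@3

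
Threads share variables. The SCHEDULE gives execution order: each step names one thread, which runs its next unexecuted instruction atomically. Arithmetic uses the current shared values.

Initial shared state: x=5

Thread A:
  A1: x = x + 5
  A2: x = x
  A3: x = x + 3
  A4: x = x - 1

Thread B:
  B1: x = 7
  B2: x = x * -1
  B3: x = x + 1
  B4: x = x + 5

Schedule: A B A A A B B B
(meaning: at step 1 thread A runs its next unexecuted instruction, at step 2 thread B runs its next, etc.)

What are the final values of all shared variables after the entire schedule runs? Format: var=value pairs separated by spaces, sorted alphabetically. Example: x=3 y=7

Step 1: thread A executes A1 (x = x + 5). Shared: x=10. PCs: A@1 B@0
Step 2: thread B executes B1 (x = 7). Shared: x=7. PCs: A@1 B@1
Step 3: thread A executes A2 (x = x). Shared: x=7. PCs: A@2 B@1
Step 4: thread A executes A3 (x = x + 3). Shared: x=10. PCs: A@3 B@1
Step 5: thread A executes A4 (x = x - 1). Shared: x=9. PCs: A@4 B@1
Step 6: thread B executes B2 (x = x * -1). Shared: x=-9. PCs: A@4 B@2
Step 7: thread B executes B3 (x = x + 1). Shared: x=-8. PCs: A@4 B@3
Step 8: thread B executes B4 (x = x + 5). Shared: x=-3. PCs: A@4 B@4

Answer: x=-3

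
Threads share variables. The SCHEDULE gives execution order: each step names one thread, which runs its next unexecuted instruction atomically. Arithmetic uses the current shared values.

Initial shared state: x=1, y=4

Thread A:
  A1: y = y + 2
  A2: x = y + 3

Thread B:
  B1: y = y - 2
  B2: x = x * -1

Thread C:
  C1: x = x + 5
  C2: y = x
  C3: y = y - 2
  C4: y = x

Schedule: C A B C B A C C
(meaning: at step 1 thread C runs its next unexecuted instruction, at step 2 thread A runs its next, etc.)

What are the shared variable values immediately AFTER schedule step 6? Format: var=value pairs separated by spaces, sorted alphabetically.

Answer: x=9 y=6

Derivation:
Step 1: thread C executes C1 (x = x + 5). Shared: x=6 y=4. PCs: A@0 B@0 C@1
Step 2: thread A executes A1 (y = y + 2). Shared: x=6 y=6. PCs: A@1 B@0 C@1
Step 3: thread B executes B1 (y = y - 2). Shared: x=6 y=4. PCs: A@1 B@1 C@1
Step 4: thread C executes C2 (y = x). Shared: x=6 y=6. PCs: A@1 B@1 C@2
Step 5: thread B executes B2 (x = x * -1). Shared: x=-6 y=6. PCs: A@1 B@2 C@2
Step 6: thread A executes A2 (x = y + 3). Shared: x=9 y=6. PCs: A@2 B@2 C@2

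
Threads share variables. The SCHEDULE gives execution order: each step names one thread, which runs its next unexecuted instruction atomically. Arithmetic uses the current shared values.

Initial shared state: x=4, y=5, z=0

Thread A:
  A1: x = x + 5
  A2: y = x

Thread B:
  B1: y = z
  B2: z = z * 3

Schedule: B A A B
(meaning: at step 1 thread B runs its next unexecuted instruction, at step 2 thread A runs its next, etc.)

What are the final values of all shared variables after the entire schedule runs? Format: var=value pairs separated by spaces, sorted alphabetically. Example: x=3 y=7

Answer: x=9 y=9 z=0

Derivation:
Step 1: thread B executes B1 (y = z). Shared: x=4 y=0 z=0. PCs: A@0 B@1
Step 2: thread A executes A1 (x = x + 5). Shared: x=9 y=0 z=0. PCs: A@1 B@1
Step 3: thread A executes A2 (y = x). Shared: x=9 y=9 z=0. PCs: A@2 B@1
Step 4: thread B executes B2 (z = z * 3). Shared: x=9 y=9 z=0. PCs: A@2 B@2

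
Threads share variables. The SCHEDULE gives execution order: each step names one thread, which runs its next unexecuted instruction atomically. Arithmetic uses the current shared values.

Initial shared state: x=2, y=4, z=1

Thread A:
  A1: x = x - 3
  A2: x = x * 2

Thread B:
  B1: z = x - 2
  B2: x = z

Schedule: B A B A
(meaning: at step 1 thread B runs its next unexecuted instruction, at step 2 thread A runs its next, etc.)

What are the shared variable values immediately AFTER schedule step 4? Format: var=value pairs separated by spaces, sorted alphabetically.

Answer: x=0 y=4 z=0

Derivation:
Step 1: thread B executes B1 (z = x - 2). Shared: x=2 y=4 z=0. PCs: A@0 B@1
Step 2: thread A executes A1 (x = x - 3). Shared: x=-1 y=4 z=0. PCs: A@1 B@1
Step 3: thread B executes B2 (x = z). Shared: x=0 y=4 z=0. PCs: A@1 B@2
Step 4: thread A executes A2 (x = x * 2). Shared: x=0 y=4 z=0. PCs: A@2 B@2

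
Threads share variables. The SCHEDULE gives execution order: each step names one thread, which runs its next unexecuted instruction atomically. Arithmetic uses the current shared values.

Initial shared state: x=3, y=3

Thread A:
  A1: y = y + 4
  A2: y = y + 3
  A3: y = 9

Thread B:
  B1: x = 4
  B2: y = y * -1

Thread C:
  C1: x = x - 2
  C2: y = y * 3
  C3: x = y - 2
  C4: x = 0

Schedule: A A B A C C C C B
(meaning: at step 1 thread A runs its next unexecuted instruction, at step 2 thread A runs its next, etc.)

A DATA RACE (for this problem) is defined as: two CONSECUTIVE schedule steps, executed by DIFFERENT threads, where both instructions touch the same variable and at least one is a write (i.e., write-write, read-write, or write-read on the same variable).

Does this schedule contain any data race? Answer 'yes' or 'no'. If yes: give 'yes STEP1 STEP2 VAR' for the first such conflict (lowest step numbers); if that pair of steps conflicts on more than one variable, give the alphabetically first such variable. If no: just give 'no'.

Answer: no

Derivation:
Steps 1,2: same thread (A). No race.
Steps 2,3: A(r=y,w=y) vs B(r=-,w=x). No conflict.
Steps 3,4: B(r=-,w=x) vs A(r=-,w=y). No conflict.
Steps 4,5: A(r=-,w=y) vs C(r=x,w=x). No conflict.
Steps 5,6: same thread (C). No race.
Steps 6,7: same thread (C). No race.
Steps 7,8: same thread (C). No race.
Steps 8,9: C(r=-,w=x) vs B(r=y,w=y). No conflict.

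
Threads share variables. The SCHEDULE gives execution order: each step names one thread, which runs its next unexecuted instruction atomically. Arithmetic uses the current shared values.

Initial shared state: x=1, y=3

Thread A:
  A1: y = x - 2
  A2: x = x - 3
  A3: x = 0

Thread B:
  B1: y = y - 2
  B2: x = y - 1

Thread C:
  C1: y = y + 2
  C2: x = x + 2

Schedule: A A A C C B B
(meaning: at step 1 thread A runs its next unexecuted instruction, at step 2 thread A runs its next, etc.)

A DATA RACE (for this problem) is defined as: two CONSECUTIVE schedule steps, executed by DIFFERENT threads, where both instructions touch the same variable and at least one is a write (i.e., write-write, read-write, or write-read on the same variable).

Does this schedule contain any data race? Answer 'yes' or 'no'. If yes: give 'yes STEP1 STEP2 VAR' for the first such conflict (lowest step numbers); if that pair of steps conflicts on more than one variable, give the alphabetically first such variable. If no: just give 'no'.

Answer: no

Derivation:
Steps 1,2: same thread (A). No race.
Steps 2,3: same thread (A). No race.
Steps 3,4: A(r=-,w=x) vs C(r=y,w=y). No conflict.
Steps 4,5: same thread (C). No race.
Steps 5,6: C(r=x,w=x) vs B(r=y,w=y). No conflict.
Steps 6,7: same thread (B). No race.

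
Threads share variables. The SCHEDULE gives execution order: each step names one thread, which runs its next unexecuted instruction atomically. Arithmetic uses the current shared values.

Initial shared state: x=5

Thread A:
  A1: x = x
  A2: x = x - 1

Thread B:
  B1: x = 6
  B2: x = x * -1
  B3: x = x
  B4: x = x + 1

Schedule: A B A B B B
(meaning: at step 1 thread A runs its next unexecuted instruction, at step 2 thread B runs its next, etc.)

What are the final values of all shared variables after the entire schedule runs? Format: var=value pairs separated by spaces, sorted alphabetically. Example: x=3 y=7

Step 1: thread A executes A1 (x = x). Shared: x=5. PCs: A@1 B@0
Step 2: thread B executes B1 (x = 6). Shared: x=6. PCs: A@1 B@1
Step 3: thread A executes A2 (x = x - 1). Shared: x=5. PCs: A@2 B@1
Step 4: thread B executes B2 (x = x * -1). Shared: x=-5. PCs: A@2 B@2
Step 5: thread B executes B3 (x = x). Shared: x=-5. PCs: A@2 B@3
Step 6: thread B executes B4 (x = x + 1). Shared: x=-4. PCs: A@2 B@4

Answer: x=-4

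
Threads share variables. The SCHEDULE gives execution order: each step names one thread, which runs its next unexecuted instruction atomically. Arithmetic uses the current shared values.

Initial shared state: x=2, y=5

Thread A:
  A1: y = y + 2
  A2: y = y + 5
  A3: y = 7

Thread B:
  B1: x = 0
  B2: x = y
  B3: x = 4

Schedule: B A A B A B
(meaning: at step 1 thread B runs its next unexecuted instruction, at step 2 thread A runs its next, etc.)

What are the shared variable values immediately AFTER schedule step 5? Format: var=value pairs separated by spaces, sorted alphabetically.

Step 1: thread B executes B1 (x = 0). Shared: x=0 y=5. PCs: A@0 B@1
Step 2: thread A executes A1 (y = y + 2). Shared: x=0 y=7. PCs: A@1 B@1
Step 3: thread A executes A2 (y = y + 5). Shared: x=0 y=12. PCs: A@2 B@1
Step 4: thread B executes B2 (x = y). Shared: x=12 y=12. PCs: A@2 B@2
Step 5: thread A executes A3 (y = 7). Shared: x=12 y=7. PCs: A@3 B@2

Answer: x=12 y=7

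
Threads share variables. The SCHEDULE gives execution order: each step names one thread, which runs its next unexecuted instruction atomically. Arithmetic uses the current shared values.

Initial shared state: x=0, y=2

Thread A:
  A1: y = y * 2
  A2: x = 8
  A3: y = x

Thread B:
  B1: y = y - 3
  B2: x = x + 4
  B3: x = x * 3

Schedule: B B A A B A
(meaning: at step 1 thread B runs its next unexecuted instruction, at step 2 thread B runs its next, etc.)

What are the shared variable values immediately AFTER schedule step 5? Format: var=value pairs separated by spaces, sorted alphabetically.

Answer: x=24 y=-2

Derivation:
Step 1: thread B executes B1 (y = y - 3). Shared: x=0 y=-1. PCs: A@0 B@1
Step 2: thread B executes B2 (x = x + 4). Shared: x=4 y=-1. PCs: A@0 B@2
Step 3: thread A executes A1 (y = y * 2). Shared: x=4 y=-2. PCs: A@1 B@2
Step 4: thread A executes A2 (x = 8). Shared: x=8 y=-2. PCs: A@2 B@2
Step 5: thread B executes B3 (x = x * 3). Shared: x=24 y=-2. PCs: A@2 B@3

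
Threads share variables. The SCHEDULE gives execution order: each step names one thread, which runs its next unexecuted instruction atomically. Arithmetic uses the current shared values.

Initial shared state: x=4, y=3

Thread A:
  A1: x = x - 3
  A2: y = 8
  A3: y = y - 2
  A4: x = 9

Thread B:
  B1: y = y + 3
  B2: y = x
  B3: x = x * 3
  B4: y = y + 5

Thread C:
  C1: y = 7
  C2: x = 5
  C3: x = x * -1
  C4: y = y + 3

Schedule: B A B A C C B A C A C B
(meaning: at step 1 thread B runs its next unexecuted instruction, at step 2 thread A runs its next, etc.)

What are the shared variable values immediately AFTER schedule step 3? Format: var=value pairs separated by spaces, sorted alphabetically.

Step 1: thread B executes B1 (y = y + 3). Shared: x=4 y=6. PCs: A@0 B@1 C@0
Step 2: thread A executes A1 (x = x - 3). Shared: x=1 y=6. PCs: A@1 B@1 C@0
Step 3: thread B executes B2 (y = x). Shared: x=1 y=1. PCs: A@1 B@2 C@0

Answer: x=1 y=1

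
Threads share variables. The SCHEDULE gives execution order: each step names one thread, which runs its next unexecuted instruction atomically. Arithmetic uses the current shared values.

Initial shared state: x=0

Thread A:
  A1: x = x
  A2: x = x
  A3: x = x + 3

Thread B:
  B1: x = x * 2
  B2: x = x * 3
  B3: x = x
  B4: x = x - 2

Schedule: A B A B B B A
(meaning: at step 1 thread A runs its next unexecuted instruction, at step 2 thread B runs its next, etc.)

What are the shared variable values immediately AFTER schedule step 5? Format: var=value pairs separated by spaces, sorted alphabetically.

Answer: x=0

Derivation:
Step 1: thread A executes A1 (x = x). Shared: x=0. PCs: A@1 B@0
Step 2: thread B executes B1 (x = x * 2). Shared: x=0. PCs: A@1 B@1
Step 3: thread A executes A2 (x = x). Shared: x=0. PCs: A@2 B@1
Step 4: thread B executes B2 (x = x * 3). Shared: x=0. PCs: A@2 B@2
Step 5: thread B executes B3 (x = x). Shared: x=0. PCs: A@2 B@3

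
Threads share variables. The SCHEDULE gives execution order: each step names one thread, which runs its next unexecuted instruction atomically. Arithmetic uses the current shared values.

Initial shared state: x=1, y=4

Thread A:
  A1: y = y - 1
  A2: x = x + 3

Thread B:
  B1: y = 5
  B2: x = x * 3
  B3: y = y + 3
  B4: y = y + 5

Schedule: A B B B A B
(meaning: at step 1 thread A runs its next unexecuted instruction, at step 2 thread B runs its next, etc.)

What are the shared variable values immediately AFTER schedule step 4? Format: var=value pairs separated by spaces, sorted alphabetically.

Step 1: thread A executes A1 (y = y - 1). Shared: x=1 y=3. PCs: A@1 B@0
Step 2: thread B executes B1 (y = 5). Shared: x=1 y=5. PCs: A@1 B@1
Step 3: thread B executes B2 (x = x * 3). Shared: x=3 y=5. PCs: A@1 B@2
Step 4: thread B executes B3 (y = y + 3). Shared: x=3 y=8. PCs: A@1 B@3

Answer: x=3 y=8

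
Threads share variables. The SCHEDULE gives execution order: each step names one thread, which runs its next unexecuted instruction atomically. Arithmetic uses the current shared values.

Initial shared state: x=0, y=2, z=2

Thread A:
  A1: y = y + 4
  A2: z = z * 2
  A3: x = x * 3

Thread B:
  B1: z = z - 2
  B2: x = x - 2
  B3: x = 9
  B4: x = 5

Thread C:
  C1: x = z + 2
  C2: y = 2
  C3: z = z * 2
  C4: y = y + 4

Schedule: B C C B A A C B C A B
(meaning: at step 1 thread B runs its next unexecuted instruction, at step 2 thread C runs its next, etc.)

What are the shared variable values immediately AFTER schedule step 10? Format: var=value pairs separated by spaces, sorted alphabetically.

Answer: x=27 y=10 z=0

Derivation:
Step 1: thread B executes B1 (z = z - 2). Shared: x=0 y=2 z=0. PCs: A@0 B@1 C@0
Step 2: thread C executes C1 (x = z + 2). Shared: x=2 y=2 z=0. PCs: A@0 B@1 C@1
Step 3: thread C executes C2 (y = 2). Shared: x=2 y=2 z=0. PCs: A@0 B@1 C@2
Step 4: thread B executes B2 (x = x - 2). Shared: x=0 y=2 z=0. PCs: A@0 B@2 C@2
Step 5: thread A executes A1 (y = y + 4). Shared: x=0 y=6 z=0. PCs: A@1 B@2 C@2
Step 6: thread A executes A2 (z = z * 2). Shared: x=0 y=6 z=0. PCs: A@2 B@2 C@2
Step 7: thread C executes C3 (z = z * 2). Shared: x=0 y=6 z=0. PCs: A@2 B@2 C@3
Step 8: thread B executes B3 (x = 9). Shared: x=9 y=6 z=0. PCs: A@2 B@3 C@3
Step 9: thread C executes C4 (y = y + 4). Shared: x=9 y=10 z=0. PCs: A@2 B@3 C@4
Step 10: thread A executes A3 (x = x * 3). Shared: x=27 y=10 z=0. PCs: A@3 B@3 C@4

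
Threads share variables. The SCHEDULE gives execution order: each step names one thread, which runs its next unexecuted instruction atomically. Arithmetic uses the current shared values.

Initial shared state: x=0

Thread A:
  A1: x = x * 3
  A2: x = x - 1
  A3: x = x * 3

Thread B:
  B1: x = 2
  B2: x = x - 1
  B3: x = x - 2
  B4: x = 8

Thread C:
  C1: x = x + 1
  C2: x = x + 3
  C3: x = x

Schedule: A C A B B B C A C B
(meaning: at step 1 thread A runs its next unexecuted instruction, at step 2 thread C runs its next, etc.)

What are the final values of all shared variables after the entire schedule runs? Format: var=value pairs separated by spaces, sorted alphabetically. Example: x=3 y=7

Answer: x=8

Derivation:
Step 1: thread A executes A1 (x = x * 3). Shared: x=0. PCs: A@1 B@0 C@0
Step 2: thread C executes C1 (x = x + 1). Shared: x=1. PCs: A@1 B@0 C@1
Step 3: thread A executes A2 (x = x - 1). Shared: x=0. PCs: A@2 B@0 C@1
Step 4: thread B executes B1 (x = 2). Shared: x=2. PCs: A@2 B@1 C@1
Step 5: thread B executes B2 (x = x - 1). Shared: x=1. PCs: A@2 B@2 C@1
Step 6: thread B executes B3 (x = x - 2). Shared: x=-1. PCs: A@2 B@3 C@1
Step 7: thread C executes C2 (x = x + 3). Shared: x=2. PCs: A@2 B@3 C@2
Step 8: thread A executes A3 (x = x * 3). Shared: x=6. PCs: A@3 B@3 C@2
Step 9: thread C executes C3 (x = x). Shared: x=6. PCs: A@3 B@3 C@3
Step 10: thread B executes B4 (x = 8). Shared: x=8. PCs: A@3 B@4 C@3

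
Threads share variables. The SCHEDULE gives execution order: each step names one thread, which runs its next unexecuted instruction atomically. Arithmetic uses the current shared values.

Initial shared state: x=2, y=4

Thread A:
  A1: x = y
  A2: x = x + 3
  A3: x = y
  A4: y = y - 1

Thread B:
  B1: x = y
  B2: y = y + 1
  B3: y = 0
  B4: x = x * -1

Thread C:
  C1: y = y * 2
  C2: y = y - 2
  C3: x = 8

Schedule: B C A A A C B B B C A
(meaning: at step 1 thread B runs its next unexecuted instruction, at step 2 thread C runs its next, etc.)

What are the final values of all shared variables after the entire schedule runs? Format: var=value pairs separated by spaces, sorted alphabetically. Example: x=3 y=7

Step 1: thread B executes B1 (x = y). Shared: x=4 y=4. PCs: A@0 B@1 C@0
Step 2: thread C executes C1 (y = y * 2). Shared: x=4 y=8. PCs: A@0 B@1 C@1
Step 3: thread A executes A1 (x = y). Shared: x=8 y=8. PCs: A@1 B@1 C@1
Step 4: thread A executes A2 (x = x + 3). Shared: x=11 y=8. PCs: A@2 B@1 C@1
Step 5: thread A executes A3 (x = y). Shared: x=8 y=8. PCs: A@3 B@1 C@1
Step 6: thread C executes C2 (y = y - 2). Shared: x=8 y=6. PCs: A@3 B@1 C@2
Step 7: thread B executes B2 (y = y + 1). Shared: x=8 y=7. PCs: A@3 B@2 C@2
Step 8: thread B executes B3 (y = 0). Shared: x=8 y=0. PCs: A@3 B@3 C@2
Step 9: thread B executes B4 (x = x * -1). Shared: x=-8 y=0. PCs: A@3 B@4 C@2
Step 10: thread C executes C3 (x = 8). Shared: x=8 y=0. PCs: A@3 B@4 C@3
Step 11: thread A executes A4 (y = y - 1). Shared: x=8 y=-1. PCs: A@4 B@4 C@3

Answer: x=8 y=-1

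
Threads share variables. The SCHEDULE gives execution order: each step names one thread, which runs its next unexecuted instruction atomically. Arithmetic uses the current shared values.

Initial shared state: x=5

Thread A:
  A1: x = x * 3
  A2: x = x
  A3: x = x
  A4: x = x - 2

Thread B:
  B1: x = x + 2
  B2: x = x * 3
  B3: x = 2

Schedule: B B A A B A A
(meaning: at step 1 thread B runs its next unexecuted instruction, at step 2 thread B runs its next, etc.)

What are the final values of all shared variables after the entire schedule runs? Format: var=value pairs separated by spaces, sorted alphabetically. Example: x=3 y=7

Step 1: thread B executes B1 (x = x + 2). Shared: x=7. PCs: A@0 B@1
Step 2: thread B executes B2 (x = x * 3). Shared: x=21. PCs: A@0 B@2
Step 3: thread A executes A1 (x = x * 3). Shared: x=63. PCs: A@1 B@2
Step 4: thread A executes A2 (x = x). Shared: x=63. PCs: A@2 B@2
Step 5: thread B executes B3 (x = 2). Shared: x=2. PCs: A@2 B@3
Step 6: thread A executes A3 (x = x). Shared: x=2. PCs: A@3 B@3
Step 7: thread A executes A4 (x = x - 2). Shared: x=0. PCs: A@4 B@3

Answer: x=0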